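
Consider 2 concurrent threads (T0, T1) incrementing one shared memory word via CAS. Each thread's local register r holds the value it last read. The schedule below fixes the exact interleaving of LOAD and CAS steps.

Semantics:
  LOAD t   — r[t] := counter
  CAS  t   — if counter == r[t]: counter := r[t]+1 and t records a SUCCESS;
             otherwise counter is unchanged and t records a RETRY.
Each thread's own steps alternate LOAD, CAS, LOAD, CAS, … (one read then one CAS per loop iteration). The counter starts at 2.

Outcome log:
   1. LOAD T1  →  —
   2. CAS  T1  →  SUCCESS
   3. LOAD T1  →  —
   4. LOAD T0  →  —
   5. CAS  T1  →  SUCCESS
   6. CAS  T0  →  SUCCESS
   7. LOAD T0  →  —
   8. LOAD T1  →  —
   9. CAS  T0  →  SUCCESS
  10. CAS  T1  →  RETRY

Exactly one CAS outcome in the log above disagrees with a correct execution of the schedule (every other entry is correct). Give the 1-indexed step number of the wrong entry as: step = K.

step = 6

Re-executing:
step 1: T1 LOAD ⇒ load; ctr=2 reg=2
step 2: T1 CAS ⇒ ok; ctr=3 reg=2
step 3: T1 LOAD ⇒ load; ctr=3 reg=3
step 4: T0 LOAD ⇒ load; ctr=3 reg=3
step 5: T1 CAS ⇒ ok; ctr=4 reg=3
step 6: T0 CAS ⇒ retry; ctr=4 reg=3
step 7: T0 LOAD ⇒ load; ctr=4 reg=4
step 8: T1 LOAD ⇒ load; ctr=4 reg=4
step 9: T0 CAS ⇒ ok; ctr=5 reg=4
step 10: T1 CAS ⇒ retry; ctr=5 reg=4
Flip is step 6.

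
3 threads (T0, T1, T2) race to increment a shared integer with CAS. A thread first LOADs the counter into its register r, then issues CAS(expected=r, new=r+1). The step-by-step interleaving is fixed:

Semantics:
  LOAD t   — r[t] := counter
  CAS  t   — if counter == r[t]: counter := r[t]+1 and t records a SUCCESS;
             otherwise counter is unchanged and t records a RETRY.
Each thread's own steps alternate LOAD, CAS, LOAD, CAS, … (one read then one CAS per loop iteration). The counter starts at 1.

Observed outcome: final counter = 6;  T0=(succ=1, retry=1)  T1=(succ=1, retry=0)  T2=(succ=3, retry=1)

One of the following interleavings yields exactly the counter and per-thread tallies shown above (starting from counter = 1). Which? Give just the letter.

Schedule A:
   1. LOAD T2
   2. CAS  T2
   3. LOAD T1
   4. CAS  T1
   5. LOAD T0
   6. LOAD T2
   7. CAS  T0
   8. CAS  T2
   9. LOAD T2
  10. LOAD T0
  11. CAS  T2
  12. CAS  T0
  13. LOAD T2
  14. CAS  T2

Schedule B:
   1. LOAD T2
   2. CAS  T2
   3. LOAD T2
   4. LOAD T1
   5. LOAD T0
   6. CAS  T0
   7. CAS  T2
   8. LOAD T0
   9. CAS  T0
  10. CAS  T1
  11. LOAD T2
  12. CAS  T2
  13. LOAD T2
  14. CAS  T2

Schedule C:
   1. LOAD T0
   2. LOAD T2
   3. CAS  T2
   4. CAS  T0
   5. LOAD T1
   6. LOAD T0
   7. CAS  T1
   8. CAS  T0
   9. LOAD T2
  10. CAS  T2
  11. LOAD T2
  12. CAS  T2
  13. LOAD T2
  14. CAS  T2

A

Simulating candidate A:
   1) LOAD T2:  M=1  r_T2=1
   2) CAS  T2:  M=2  r_T2=1 ✓
   3) LOAD T1:  M=2  r_T1=2
   4) CAS  T1:  M=3  r_T1=2 ✓
   5) LOAD T0:  M=3  r_T0=3
   6) LOAD T2:  M=3  r_T2=3
   7) CAS  T0:  M=4  r_T0=3 ✓
   8) CAS  T2:  M=4  r_T2=3 ✗
   9) LOAD T2:  M=4  r_T2=4
  10) LOAD T0:  M=4  r_T0=4
  11) CAS  T2:  M=5  r_T2=4 ✓
  12) CAS  T0:  M=5  r_T0=4 ✗
  13) LOAD T2:  M=5  r_T2=5
  14) CAS  T2:  M=6  r_T2=5 ✓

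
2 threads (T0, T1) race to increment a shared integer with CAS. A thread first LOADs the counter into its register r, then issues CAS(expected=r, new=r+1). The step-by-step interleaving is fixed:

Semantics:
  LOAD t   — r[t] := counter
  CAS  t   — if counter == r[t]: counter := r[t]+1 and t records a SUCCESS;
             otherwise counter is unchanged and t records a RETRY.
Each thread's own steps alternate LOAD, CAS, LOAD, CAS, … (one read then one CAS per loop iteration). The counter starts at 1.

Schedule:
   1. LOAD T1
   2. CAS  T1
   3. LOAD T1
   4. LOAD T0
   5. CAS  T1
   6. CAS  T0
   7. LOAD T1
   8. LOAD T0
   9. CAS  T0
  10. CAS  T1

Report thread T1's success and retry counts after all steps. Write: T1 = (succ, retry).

   1) LOAD T1:  M=1  r_T1=1
   2) CAS  T1:  M=2  r_T1=1 ✓
   3) LOAD T1:  M=2  r_T1=2
   4) LOAD T0:  M=2  r_T0=2
   5) CAS  T1:  M=3  r_T1=2 ✓
   6) CAS  T0:  M=3  r_T0=2 ✗
   7) LOAD T1:  M=3  r_T1=3
   8) LOAD T0:  M=3  r_T0=3
   9) CAS  T0:  M=4  r_T0=3 ✓
  10) CAS  T1:  M=4  r_T1=3 ✗

T1 = (2, 1)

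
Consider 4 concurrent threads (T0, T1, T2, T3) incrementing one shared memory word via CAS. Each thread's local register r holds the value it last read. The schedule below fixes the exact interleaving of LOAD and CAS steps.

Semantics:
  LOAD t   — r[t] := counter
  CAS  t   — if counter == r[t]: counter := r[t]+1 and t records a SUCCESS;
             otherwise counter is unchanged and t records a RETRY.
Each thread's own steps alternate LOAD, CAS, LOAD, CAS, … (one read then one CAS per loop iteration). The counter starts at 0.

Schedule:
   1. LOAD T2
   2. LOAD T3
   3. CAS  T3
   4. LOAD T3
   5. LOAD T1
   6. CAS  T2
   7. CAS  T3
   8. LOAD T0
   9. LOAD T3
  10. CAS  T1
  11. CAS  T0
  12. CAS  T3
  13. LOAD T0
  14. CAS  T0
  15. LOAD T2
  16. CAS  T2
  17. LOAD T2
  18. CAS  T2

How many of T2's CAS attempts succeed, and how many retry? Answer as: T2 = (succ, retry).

   1) LOAD T2:  M=0  r_T2=0
   2) LOAD T3:  M=0  r_T3=0
   3) CAS  T3:  M=1  r_T3=0 ✓
   4) LOAD T3:  M=1  r_T3=1
   5) LOAD T1:  M=1  r_T1=1
   6) CAS  T2:  M=1  r_T2=0 ✗
   7) CAS  T3:  M=2  r_T3=1 ✓
   8) LOAD T0:  M=2  r_T0=2
   9) LOAD T3:  M=2  r_T3=2
  10) CAS  T1:  M=2  r_T1=1 ✗
  11) CAS  T0:  M=3  r_T0=2 ✓
  12) CAS  T3:  M=3  r_T3=2 ✗
  13) LOAD T0:  M=3  r_T0=3
  14) CAS  T0:  M=4  r_T0=3 ✓
  15) LOAD T2:  M=4  r_T2=4
  16) CAS  T2:  M=5  r_T2=4 ✓
  17) LOAD T2:  M=5  r_T2=5
  18) CAS  T2:  M=6  r_T2=5 ✓

T2 = (2, 1)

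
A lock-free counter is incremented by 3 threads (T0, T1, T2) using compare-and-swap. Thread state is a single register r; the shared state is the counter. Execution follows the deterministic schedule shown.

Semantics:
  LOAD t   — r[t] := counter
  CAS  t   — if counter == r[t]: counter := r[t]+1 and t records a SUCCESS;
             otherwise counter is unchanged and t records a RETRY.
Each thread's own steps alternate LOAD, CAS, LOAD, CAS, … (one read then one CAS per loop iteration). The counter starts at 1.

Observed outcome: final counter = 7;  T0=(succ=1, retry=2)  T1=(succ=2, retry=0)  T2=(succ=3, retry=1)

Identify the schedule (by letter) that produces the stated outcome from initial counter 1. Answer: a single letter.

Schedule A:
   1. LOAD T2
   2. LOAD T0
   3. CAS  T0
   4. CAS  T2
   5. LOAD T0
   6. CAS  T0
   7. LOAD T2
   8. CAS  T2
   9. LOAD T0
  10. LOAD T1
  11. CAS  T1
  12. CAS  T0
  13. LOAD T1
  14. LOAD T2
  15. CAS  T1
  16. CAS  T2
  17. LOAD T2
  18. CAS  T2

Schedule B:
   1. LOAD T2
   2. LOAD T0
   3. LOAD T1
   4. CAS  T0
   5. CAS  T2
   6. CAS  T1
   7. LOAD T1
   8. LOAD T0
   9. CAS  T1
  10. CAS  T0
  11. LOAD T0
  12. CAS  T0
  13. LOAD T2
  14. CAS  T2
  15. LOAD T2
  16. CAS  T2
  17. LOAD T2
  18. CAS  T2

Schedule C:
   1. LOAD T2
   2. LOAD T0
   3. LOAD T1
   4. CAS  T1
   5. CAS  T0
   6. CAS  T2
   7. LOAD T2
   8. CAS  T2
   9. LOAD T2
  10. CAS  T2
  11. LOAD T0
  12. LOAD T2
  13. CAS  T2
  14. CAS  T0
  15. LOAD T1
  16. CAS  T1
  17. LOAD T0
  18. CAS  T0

Tracing schedule C:
#1 T2 reads 1
#2 T0 reads 1
#3 T1 reads 1
#4 T1 CAS(1→2) writes; counter now 2
#5 T0 CAS(1→2) fails; counter now 2
#6 T2 CAS(1→2) fails; counter now 2
#7 T2 reads 2
#8 T2 CAS(2→3) writes; counter now 3
#9 T2 reads 3
#10 T2 CAS(3→4) writes; counter now 4
#11 T0 reads 4
#12 T2 reads 4
#13 T2 CAS(4→5) writes; counter now 5
#14 T0 CAS(4→5) fails; counter now 5
#15 T1 reads 5
#16 T1 CAS(5→6) writes; counter now 6
#17 T0 reads 6
#18 T0 CAS(6→7) writes; counter now 7

C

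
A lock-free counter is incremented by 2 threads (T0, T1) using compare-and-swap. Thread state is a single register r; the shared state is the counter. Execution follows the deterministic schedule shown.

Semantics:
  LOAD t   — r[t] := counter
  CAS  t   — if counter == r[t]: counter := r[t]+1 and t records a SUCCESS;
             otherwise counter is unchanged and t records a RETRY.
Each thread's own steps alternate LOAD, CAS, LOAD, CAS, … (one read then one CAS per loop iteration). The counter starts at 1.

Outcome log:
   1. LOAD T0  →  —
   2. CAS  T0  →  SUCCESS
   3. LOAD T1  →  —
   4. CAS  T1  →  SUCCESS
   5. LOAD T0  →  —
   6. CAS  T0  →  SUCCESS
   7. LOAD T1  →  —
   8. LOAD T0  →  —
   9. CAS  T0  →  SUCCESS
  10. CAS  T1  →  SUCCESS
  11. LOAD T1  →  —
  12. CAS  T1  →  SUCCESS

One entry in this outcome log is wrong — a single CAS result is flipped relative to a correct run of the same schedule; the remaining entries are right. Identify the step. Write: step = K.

Reference trace:
step 1: T0 LOAD ⇒ load; ctr=1 reg=1
step 2: T0 CAS ⇒ ok; ctr=2 reg=1
step 3: T1 LOAD ⇒ load; ctr=2 reg=2
step 4: T1 CAS ⇒ ok; ctr=3 reg=2
step 5: T0 LOAD ⇒ load; ctr=3 reg=3
step 6: T0 CAS ⇒ ok; ctr=4 reg=3
step 7: T1 LOAD ⇒ load; ctr=4 reg=4
step 8: T0 LOAD ⇒ load; ctr=4 reg=4
step 9: T0 CAS ⇒ ok; ctr=5 reg=4
step 10: T1 CAS ⇒ retry; ctr=5 reg=4
step 11: T1 LOAD ⇒ load; ctr=5 reg=5
step 12: T1 CAS ⇒ ok; ctr=6 reg=5
Log disagrees first at step 10.

step = 10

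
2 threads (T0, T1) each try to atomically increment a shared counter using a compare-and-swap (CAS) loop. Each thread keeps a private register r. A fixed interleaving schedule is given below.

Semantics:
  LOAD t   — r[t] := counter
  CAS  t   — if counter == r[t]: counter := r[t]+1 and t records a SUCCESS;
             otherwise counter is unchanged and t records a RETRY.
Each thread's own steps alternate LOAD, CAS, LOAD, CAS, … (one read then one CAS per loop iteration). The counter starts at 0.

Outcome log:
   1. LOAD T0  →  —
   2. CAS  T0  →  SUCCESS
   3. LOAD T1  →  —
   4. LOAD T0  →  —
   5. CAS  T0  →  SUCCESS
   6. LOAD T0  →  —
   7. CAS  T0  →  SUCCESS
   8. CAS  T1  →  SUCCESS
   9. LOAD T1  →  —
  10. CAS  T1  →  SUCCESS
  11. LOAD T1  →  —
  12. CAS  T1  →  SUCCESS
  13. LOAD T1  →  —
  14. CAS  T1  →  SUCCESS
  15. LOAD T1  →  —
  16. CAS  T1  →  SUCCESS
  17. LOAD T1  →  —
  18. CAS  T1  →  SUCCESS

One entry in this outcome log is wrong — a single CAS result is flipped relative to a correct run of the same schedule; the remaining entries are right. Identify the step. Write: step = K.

Re-executing:
T0 LOAD — after: cnt=0, r=0 — load
T0 CAS — after: cnt=1, r=0 — ok
T1 LOAD — after: cnt=1, r=1 — load
T0 LOAD — after: cnt=1, r=1 — load
T0 CAS — after: cnt=2, r=1 — ok
T0 LOAD — after: cnt=2, r=2 — load
T0 CAS — after: cnt=3, r=2 — ok
T1 CAS — after: cnt=3, r=1 — retry
T1 LOAD — after: cnt=3, r=3 — load
T1 CAS — after: cnt=4, r=3 — ok
T1 LOAD — after: cnt=4, r=4 — load
T1 CAS — after: cnt=5, r=4 — ok
T1 LOAD — after: cnt=5, r=5 — load
T1 CAS — after: cnt=6, r=5 — ok
T1 LOAD — after: cnt=6, r=6 — load
T1 CAS — after: cnt=7, r=6 — ok
T1 LOAD — after: cnt=7, r=7 — load
T1 CAS — after: cnt=8, r=7 — ok
Flip is step 8.

step = 8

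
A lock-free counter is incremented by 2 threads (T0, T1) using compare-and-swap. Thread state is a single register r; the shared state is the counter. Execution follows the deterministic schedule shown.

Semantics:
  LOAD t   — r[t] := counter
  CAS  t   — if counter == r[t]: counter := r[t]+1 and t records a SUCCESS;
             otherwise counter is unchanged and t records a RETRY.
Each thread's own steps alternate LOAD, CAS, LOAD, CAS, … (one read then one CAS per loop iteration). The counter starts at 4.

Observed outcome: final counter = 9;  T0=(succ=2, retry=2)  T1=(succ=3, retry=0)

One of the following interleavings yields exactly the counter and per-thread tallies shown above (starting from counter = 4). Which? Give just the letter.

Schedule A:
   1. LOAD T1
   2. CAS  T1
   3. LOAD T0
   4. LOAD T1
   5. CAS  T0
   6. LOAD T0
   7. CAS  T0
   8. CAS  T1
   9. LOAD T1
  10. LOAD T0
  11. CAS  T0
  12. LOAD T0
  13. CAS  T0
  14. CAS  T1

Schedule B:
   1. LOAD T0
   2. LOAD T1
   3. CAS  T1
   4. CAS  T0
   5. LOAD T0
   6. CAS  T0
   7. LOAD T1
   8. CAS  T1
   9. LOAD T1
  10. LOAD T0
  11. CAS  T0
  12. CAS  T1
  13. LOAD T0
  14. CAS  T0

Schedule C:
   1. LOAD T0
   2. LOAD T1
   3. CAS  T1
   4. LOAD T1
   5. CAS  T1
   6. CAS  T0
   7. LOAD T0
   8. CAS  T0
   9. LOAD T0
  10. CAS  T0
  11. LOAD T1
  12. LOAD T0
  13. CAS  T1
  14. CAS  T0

C

Run C:
#1 T0 reads 4
#2 T1 reads 4
#3 T1 CAS(4→5) writes; counter now 5
#4 T1 reads 5
#5 T1 CAS(5→6) writes; counter now 6
#6 T0 CAS(4→5) fails; counter now 6
#7 T0 reads 6
#8 T0 CAS(6→7) writes; counter now 7
#9 T0 reads 7
#10 T0 CAS(7→8) writes; counter now 8
#11 T1 reads 8
#12 T0 reads 8
#13 T1 CAS(8→9) writes; counter now 9
#14 T0 CAS(8→9) fails; counter now 9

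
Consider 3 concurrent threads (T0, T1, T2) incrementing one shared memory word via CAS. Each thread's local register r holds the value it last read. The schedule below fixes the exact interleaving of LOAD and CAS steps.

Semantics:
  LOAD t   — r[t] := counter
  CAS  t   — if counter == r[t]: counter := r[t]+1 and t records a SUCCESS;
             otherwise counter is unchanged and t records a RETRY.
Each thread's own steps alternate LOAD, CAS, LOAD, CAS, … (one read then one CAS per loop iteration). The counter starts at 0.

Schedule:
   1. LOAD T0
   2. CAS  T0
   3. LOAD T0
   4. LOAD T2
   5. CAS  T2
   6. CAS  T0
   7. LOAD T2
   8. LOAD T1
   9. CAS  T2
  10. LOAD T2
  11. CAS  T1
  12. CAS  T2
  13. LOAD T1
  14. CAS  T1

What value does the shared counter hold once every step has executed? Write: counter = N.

   1) LOAD T0:  M=0  r_T0=0
   2) CAS  T0:  M=1  r_T0=0 ✓
   3) LOAD T0:  M=1  r_T0=1
   4) LOAD T2:  M=1  r_T2=1
   5) CAS  T2:  M=2  r_T2=1 ✓
   6) CAS  T0:  M=2  r_T0=1 ✗
   7) LOAD T2:  M=2  r_T2=2
   8) LOAD T1:  M=2  r_T1=2
   9) CAS  T2:  M=3  r_T2=2 ✓
  10) LOAD T2:  M=3  r_T2=3
  11) CAS  T1:  M=3  r_T1=2 ✗
  12) CAS  T2:  M=4  r_T2=3 ✓
  13) LOAD T1:  M=4  r_T1=4
  14) CAS  T1:  M=5  r_T1=4 ✓

counter = 5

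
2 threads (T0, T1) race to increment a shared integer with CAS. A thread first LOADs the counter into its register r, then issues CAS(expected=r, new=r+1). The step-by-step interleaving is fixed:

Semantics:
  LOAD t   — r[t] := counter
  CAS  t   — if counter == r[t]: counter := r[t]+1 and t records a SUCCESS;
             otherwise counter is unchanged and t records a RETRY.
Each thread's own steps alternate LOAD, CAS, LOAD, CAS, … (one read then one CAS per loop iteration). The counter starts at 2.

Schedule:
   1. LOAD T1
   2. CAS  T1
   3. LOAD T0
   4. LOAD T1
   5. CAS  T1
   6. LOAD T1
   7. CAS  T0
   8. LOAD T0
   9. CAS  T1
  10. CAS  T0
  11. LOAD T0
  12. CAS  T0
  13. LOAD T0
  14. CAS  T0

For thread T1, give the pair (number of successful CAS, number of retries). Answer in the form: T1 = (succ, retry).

T1 = (3, 0)

   1) LOAD T1:  M=2  r_T1=2
   2) CAS  T1:  M=3  r_T1=2 ✓
   3) LOAD T0:  M=3  r_T0=3
   4) LOAD T1:  M=3  r_T1=3
   5) CAS  T1:  M=4  r_T1=3 ✓
   6) LOAD T1:  M=4  r_T1=4
   7) CAS  T0:  M=4  r_T0=3 ✗
   8) LOAD T0:  M=4  r_T0=4
   9) CAS  T1:  M=5  r_T1=4 ✓
  10) CAS  T0:  M=5  r_T0=4 ✗
  11) LOAD T0:  M=5  r_T0=5
  12) CAS  T0:  M=6  r_T0=5 ✓
  13) LOAD T0:  M=6  r_T0=6
  14) CAS  T0:  M=7  r_T0=6 ✓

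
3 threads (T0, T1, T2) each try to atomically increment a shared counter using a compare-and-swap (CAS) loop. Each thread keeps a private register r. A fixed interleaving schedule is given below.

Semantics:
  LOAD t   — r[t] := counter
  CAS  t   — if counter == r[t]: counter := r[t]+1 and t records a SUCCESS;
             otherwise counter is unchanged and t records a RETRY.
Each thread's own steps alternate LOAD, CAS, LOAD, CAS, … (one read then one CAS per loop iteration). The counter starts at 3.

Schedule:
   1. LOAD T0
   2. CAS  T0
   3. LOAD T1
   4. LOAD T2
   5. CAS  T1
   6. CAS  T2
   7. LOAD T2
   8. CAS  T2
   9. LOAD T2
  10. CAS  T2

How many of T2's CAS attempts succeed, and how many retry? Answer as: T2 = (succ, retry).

T2 = (2, 1)

step 1: T0 LOAD ⇒ load; ctr=3 reg=3
step 2: T0 CAS ⇒ ok; ctr=4 reg=3
step 3: T1 LOAD ⇒ load; ctr=4 reg=4
step 4: T2 LOAD ⇒ load; ctr=4 reg=4
step 5: T1 CAS ⇒ ok; ctr=5 reg=4
step 6: T2 CAS ⇒ retry; ctr=5 reg=4
step 7: T2 LOAD ⇒ load; ctr=5 reg=5
step 8: T2 CAS ⇒ ok; ctr=6 reg=5
step 9: T2 LOAD ⇒ load; ctr=6 reg=6
step 10: T2 CAS ⇒ ok; ctr=7 reg=6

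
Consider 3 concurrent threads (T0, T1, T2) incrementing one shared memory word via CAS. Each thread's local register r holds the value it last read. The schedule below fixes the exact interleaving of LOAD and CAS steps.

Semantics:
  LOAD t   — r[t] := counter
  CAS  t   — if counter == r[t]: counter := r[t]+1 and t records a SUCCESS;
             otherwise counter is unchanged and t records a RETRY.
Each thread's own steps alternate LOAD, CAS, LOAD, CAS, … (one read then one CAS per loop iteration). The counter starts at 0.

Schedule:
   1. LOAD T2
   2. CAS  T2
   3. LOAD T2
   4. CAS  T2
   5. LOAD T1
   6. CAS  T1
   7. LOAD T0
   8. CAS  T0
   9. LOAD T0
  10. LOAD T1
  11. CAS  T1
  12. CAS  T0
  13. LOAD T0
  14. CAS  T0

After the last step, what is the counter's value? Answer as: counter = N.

counter = 6

T2 LOAD — after: cnt=0, r=0 — load
T2 CAS — after: cnt=1, r=0 — ok
T2 LOAD — after: cnt=1, r=1 — load
T2 CAS — after: cnt=2, r=1 — ok
T1 LOAD — after: cnt=2, r=2 — load
T1 CAS — after: cnt=3, r=2 — ok
T0 LOAD — after: cnt=3, r=3 — load
T0 CAS — after: cnt=4, r=3 — ok
T0 LOAD — after: cnt=4, r=4 — load
T1 LOAD — after: cnt=4, r=4 — load
T1 CAS — after: cnt=5, r=4 — ok
T0 CAS — after: cnt=5, r=4 — retry
T0 LOAD — after: cnt=5, r=5 — load
T0 CAS — after: cnt=6, r=5 — ok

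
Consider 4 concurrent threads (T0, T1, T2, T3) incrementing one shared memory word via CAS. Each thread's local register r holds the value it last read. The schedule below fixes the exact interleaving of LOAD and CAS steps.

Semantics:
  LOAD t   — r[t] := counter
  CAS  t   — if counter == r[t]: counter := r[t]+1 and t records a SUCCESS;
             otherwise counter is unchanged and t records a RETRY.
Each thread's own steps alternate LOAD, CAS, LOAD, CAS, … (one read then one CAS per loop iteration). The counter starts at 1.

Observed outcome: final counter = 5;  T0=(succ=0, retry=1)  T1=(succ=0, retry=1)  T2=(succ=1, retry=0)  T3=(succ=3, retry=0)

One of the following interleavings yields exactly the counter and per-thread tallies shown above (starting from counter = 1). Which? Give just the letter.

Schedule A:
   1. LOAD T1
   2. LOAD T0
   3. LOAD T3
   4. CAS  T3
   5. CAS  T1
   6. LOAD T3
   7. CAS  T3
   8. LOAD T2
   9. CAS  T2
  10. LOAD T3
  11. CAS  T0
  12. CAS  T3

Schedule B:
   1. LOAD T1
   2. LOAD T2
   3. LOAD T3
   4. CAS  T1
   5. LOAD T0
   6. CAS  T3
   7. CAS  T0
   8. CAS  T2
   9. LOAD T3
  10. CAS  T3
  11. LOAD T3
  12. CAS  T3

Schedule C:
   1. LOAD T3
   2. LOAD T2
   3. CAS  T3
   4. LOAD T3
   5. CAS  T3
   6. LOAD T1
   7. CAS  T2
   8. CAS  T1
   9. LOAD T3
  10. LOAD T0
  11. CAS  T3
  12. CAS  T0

Simulating candidate A:
#1 T1 reads 1
#2 T0 reads 1
#3 T3 reads 1
#4 T3 CAS(1→2) writes; counter now 2
#5 T1 CAS(1→2) fails; counter now 2
#6 T3 reads 2
#7 T3 CAS(2→3) writes; counter now 3
#8 T2 reads 3
#9 T2 CAS(3→4) writes; counter now 4
#10 T3 reads 4
#11 T0 CAS(1→2) fails; counter now 4
#12 T3 CAS(4→5) writes; counter now 5

A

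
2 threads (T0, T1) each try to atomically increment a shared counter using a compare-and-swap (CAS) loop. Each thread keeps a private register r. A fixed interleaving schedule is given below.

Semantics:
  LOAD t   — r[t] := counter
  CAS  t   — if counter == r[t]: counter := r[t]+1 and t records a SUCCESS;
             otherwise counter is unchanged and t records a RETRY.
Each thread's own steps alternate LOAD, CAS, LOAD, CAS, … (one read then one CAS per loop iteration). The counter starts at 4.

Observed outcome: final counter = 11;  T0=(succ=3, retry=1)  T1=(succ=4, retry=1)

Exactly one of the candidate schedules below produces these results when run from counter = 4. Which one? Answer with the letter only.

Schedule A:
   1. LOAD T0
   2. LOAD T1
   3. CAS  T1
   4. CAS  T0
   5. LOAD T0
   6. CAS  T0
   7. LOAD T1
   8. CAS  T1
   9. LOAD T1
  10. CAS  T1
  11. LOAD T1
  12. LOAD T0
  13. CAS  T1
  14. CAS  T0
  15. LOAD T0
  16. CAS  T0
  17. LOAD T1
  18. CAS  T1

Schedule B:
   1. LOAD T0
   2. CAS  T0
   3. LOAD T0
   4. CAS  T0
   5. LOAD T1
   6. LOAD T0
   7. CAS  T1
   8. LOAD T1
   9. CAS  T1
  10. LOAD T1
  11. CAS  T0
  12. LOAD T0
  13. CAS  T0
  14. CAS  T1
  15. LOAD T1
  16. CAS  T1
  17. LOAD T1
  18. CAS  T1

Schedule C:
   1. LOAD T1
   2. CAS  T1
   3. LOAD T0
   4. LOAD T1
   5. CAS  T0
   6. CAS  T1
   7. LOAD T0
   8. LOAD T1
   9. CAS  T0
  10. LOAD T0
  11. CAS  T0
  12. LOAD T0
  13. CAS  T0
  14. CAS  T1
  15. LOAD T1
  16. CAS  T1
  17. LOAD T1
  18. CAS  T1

B

Tracing schedule B:
1. LOAD T0 → mem=4 r[T0]=4 [LOAD]
2. CAS T0 → mem=5 r[T0]=4 [OK]
3. LOAD T0 → mem=5 r[T0]=5 [LOAD]
4. CAS T0 → mem=6 r[T0]=5 [OK]
5. LOAD T1 → mem=6 r[T1]=6 [LOAD]
6. LOAD T0 → mem=6 r[T0]=6 [LOAD]
7. CAS T1 → mem=7 r[T1]=6 [OK]
8. LOAD T1 → mem=7 r[T1]=7 [LOAD]
9. CAS T1 → mem=8 r[T1]=7 [OK]
10. LOAD T1 → mem=8 r[T1]=8 [LOAD]
11. CAS T0 → mem=8 r[T0]=6 [RETRY]
12. LOAD T0 → mem=8 r[T0]=8 [LOAD]
13. CAS T0 → mem=9 r[T0]=8 [OK]
14. CAS T1 → mem=9 r[T1]=8 [RETRY]
15. LOAD T1 → mem=9 r[T1]=9 [LOAD]
16. CAS T1 → mem=10 r[T1]=9 [OK]
17. LOAD T1 → mem=10 r[T1]=10 [LOAD]
18. CAS T1 → mem=11 r[T1]=10 [OK]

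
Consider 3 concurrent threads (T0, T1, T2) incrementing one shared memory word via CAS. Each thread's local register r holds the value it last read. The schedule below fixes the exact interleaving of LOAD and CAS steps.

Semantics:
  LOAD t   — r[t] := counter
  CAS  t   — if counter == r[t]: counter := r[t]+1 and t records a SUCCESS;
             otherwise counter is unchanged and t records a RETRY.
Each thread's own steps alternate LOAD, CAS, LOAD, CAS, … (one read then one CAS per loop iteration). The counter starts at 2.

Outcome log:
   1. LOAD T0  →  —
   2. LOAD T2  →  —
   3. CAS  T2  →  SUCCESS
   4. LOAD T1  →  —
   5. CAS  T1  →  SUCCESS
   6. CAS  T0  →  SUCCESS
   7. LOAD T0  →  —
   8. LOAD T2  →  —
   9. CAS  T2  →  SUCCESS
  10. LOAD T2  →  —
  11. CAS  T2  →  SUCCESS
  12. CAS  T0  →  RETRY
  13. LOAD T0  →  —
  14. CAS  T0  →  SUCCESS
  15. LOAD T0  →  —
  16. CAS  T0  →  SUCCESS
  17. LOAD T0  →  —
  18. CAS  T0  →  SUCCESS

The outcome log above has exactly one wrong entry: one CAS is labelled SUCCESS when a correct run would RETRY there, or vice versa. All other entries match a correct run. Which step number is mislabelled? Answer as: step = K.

Correct run:
   1) LOAD T0:  M=2  r_T0=2
   2) LOAD T2:  M=2  r_T2=2
   3) CAS  T2:  M=3  r_T2=2 ✓
   4) LOAD T1:  M=3  r_T1=3
   5) CAS  T1:  M=4  r_T1=3 ✓
   6) CAS  T0:  M=4  r_T0=2 ✗
   7) LOAD T0:  M=4  r_T0=4
   8) LOAD T2:  M=4  r_T2=4
   9) CAS  T2:  M=5  r_T2=4 ✓
  10) LOAD T2:  M=5  r_T2=5
  11) CAS  T2:  M=6  r_T2=5 ✓
  12) CAS  T0:  M=6  r_T0=4 ✗
  13) LOAD T0:  M=6  r_T0=6
  14) CAS  T0:  M=7  r_T0=6 ✓
  15) LOAD T0:  M=7  r_T0=7
  16) CAS  T0:  M=8  r_T0=7 ✓
  17) LOAD T0:  M=8  r_T0=8
  18) CAS  T0:  M=9  r_T0=8 ✓
Flip is step 6.

step = 6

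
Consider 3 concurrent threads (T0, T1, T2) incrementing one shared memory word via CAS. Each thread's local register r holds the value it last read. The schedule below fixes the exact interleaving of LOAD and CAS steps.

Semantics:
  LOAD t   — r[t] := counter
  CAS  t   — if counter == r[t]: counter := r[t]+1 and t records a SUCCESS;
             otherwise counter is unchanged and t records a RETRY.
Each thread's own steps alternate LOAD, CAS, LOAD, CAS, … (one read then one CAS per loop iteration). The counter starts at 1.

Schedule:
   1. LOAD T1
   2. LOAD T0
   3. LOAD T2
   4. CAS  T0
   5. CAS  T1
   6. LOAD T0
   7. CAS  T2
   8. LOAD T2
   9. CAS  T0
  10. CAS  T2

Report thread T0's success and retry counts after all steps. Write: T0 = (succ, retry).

T0 = (2, 0)

[1] T1.load  rd  (counter 1, T1.r 1)
[2] T0.load  rd  (counter 1, T0.r 1)
[3] T2.load  rd  (counter 1, T2.r 1)
[4] T0.cas  hit  (counter 2, T0.r 1)
[5] T1.cas  miss  (counter 2, T1.r 1)
[6] T0.load  rd  (counter 2, T0.r 2)
[7] T2.cas  miss  (counter 2, T2.r 1)
[8] T2.load  rd  (counter 2, T2.r 2)
[9] T0.cas  hit  (counter 3, T0.r 2)
[10] T2.cas  miss  (counter 3, T2.r 2)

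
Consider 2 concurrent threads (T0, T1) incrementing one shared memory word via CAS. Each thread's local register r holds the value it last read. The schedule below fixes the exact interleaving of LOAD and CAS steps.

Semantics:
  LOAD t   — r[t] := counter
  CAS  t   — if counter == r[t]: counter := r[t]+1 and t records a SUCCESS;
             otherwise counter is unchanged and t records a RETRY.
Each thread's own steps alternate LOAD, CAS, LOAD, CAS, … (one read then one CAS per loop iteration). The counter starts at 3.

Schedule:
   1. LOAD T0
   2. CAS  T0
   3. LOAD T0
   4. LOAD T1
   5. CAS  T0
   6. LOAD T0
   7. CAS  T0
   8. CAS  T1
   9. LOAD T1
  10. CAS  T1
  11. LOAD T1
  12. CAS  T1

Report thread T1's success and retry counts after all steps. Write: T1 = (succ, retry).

T1 = (2, 1)

[1] T0.load  rd  (counter 3, T0.r 3)
[2] T0.cas  hit  (counter 4, T0.r 3)
[3] T0.load  rd  (counter 4, T0.r 4)
[4] T1.load  rd  (counter 4, T1.r 4)
[5] T0.cas  hit  (counter 5, T0.r 4)
[6] T0.load  rd  (counter 5, T0.r 5)
[7] T0.cas  hit  (counter 6, T0.r 5)
[8] T1.cas  miss  (counter 6, T1.r 4)
[9] T1.load  rd  (counter 6, T1.r 6)
[10] T1.cas  hit  (counter 7, T1.r 6)
[11] T1.load  rd  (counter 7, T1.r 7)
[12] T1.cas  hit  (counter 8, T1.r 7)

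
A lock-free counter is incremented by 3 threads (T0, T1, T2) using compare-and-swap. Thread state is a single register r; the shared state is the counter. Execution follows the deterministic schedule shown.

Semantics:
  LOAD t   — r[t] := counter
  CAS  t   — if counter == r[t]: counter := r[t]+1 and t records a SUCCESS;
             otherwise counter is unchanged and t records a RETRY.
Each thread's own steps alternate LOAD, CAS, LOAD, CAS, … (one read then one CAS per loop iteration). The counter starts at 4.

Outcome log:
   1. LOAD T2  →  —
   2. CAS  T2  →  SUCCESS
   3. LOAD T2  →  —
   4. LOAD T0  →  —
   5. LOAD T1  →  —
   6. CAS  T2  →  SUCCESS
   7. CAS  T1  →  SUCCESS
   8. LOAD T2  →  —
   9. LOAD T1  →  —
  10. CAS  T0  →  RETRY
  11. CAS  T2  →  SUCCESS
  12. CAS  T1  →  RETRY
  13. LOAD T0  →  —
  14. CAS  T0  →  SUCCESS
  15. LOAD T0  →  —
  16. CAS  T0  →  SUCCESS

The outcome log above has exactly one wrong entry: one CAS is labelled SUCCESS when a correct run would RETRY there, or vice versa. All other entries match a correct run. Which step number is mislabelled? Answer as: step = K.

Reference trace:
[1] T2.load  rd  (counter 4, T2.r 4)
[2] T2.cas  hit  (counter 5, T2.r 4)
[3] T2.load  rd  (counter 5, T2.r 5)
[4] T0.load  rd  (counter 5, T0.r 5)
[5] T1.load  rd  (counter 5, T1.r 5)
[6] T2.cas  hit  (counter 6, T2.r 5)
[7] T1.cas  miss  (counter 6, T1.r 5)
[8] T2.load  rd  (counter 6, T2.r 6)
[9] T1.load  rd  (counter 6, T1.r 6)
[10] T0.cas  miss  (counter 6, T0.r 5)
[11] T2.cas  hit  (counter 7, T2.r 6)
[12] T1.cas  miss  (counter 7, T1.r 6)
[13] T0.load  rd  (counter 7, T0.r 7)
[14] T0.cas  hit  (counter 8, T0.r 7)
[15] T0.load  rd  (counter 8, T0.r 8)
[16] T0.cas  hit  (counter 9, T0.r 8)
Flip is step 7.

step = 7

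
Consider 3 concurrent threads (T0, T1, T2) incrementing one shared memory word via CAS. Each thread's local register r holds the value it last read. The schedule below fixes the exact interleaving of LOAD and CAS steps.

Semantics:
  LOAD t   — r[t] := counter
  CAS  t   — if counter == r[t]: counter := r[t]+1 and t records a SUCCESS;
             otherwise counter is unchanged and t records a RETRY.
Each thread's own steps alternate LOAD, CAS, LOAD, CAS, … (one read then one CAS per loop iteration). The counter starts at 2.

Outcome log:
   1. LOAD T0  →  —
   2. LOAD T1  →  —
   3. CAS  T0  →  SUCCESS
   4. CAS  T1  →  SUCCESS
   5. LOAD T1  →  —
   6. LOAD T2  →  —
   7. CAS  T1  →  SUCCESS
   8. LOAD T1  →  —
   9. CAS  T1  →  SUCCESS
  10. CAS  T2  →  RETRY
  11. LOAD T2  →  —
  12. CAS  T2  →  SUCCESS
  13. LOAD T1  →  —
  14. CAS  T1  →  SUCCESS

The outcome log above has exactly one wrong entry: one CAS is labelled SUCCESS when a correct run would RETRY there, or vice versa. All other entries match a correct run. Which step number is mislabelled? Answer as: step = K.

step = 4

Re-executing:
1. LOAD T0 → mem=2 r[T0]=2 [LOAD]
2. LOAD T1 → mem=2 r[T1]=2 [LOAD]
3. CAS T0 → mem=3 r[T0]=2 [OK]
4. CAS T1 → mem=3 r[T1]=2 [RETRY]
5. LOAD T1 → mem=3 r[T1]=3 [LOAD]
6. LOAD T2 → mem=3 r[T2]=3 [LOAD]
7. CAS T1 → mem=4 r[T1]=3 [OK]
8. LOAD T1 → mem=4 r[T1]=4 [LOAD]
9. CAS T1 → mem=5 r[T1]=4 [OK]
10. CAS T2 → mem=5 r[T2]=3 [RETRY]
11. LOAD T2 → mem=5 r[T2]=5 [LOAD]
12. CAS T2 → mem=6 r[T2]=5 [OK]
13. LOAD T1 → mem=6 r[T1]=6 [LOAD]
14. CAS T1 → mem=7 r[T1]=6 [OK]
Log disagrees first at step 4.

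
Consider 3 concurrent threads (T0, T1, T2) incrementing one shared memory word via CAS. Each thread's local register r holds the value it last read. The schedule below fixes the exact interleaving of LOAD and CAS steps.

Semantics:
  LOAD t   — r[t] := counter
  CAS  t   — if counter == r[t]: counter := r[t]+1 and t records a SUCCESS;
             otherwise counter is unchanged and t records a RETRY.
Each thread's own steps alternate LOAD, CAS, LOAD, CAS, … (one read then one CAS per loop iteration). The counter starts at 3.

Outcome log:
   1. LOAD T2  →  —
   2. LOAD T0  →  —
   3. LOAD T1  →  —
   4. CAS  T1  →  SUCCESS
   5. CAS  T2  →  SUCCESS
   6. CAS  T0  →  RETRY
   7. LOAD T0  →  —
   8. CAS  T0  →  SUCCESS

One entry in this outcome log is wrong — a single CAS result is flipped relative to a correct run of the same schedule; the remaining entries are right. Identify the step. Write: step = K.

Reference trace:
   1) LOAD T2:  M=3  r_T2=3
   2) LOAD T0:  M=3  r_T0=3
   3) LOAD T1:  M=3  r_T1=3
   4) CAS  T1:  M=4  r_T1=3 ✓
   5) CAS  T2:  M=4  r_T2=3 ✗
   6) CAS  T0:  M=4  r_T0=3 ✗
   7) LOAD T0:  M=4  r_T0=4
   8) CAS  T0:  M=5  r_T0=4 ✓
Mismatch at 5.

step = 5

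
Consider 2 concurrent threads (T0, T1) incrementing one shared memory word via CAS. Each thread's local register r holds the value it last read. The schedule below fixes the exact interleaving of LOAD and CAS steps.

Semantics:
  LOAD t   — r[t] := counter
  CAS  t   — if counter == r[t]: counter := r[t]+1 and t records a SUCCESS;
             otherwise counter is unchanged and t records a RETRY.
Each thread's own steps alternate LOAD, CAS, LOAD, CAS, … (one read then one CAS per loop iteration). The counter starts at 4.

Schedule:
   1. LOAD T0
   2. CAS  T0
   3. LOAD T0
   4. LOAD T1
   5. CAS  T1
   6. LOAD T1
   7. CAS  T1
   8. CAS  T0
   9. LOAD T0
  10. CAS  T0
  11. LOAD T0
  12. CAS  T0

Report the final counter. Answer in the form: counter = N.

counter = 9

1. LOAD T0 → mem=4 r[T0]=4 [LOAD]
2. CAS T0 → mem=5 r[T0]=4 [OK]
3. LOAD T0 → mem=5 r[T0]=5 [LOAD]
4. LOAD T1 → mem=5 r[T1]=5 [LOAD]
5. CAS T1 → mem=6 r[T1]=5 [OK]
6. LOAD T1 → mem=6 r[T1]=6 [LOAD]
7. CAS T1 → mem=7 r[T1]=6 [OK]
8. CAS T0 → mem=7 r[T0]=5 [RETRY]
9. LOAD T0 → mem=7 r[T0]=7 [LOAD]
10. CAS T0 → mem=8 r[T0]=7 [OK]
11. LOAD T0 → mem=8 r[T0]=8 [LOAD]
12. CAS T0 → mem=9 r[T0]=8 [OK]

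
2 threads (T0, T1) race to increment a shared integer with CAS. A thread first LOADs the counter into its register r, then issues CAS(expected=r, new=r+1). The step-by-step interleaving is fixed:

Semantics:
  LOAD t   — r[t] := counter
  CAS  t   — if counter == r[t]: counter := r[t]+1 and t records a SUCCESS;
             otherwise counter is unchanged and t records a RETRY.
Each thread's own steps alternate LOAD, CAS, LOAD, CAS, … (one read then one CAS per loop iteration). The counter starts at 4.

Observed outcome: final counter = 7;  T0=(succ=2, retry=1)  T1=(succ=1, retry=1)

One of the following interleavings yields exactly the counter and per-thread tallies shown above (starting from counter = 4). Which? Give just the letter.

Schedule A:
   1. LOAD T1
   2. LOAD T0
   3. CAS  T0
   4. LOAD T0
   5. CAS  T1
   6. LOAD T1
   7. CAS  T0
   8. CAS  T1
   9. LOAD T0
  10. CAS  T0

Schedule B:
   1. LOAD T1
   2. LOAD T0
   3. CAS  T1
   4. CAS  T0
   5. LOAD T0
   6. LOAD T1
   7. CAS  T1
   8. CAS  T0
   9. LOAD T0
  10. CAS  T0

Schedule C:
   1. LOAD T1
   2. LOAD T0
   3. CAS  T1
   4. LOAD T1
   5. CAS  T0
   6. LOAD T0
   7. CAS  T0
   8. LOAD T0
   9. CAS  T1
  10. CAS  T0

C

Simulating candidate C:
1. LOAD T1 → mem=4 r[T1]=4 [LOAD]
2. LOAD T0 → mem=4 r[T0]=4 [LOAD]
3. CAS T1 → mem=5 r[T1]=4 [OK]
4. LOAD T1 → mem=5 r[T1]=5 [LOAD]
5. CAS T0 → mem=5 r[T0]=4 [RETRY]
6. LOAD T0 → mem=5 r[T0]=5 [LOAD]
7. CAS T0 → mem=6 r[T0]=5 [OK]
8. LOAD T0 → mem=6 r[T0]=6 [LOAD]
9. CAS T1 → mem=6 r[T1]=5 [RETRY]
10. CAS T0 → mem=7 r[T0]=6 [OK]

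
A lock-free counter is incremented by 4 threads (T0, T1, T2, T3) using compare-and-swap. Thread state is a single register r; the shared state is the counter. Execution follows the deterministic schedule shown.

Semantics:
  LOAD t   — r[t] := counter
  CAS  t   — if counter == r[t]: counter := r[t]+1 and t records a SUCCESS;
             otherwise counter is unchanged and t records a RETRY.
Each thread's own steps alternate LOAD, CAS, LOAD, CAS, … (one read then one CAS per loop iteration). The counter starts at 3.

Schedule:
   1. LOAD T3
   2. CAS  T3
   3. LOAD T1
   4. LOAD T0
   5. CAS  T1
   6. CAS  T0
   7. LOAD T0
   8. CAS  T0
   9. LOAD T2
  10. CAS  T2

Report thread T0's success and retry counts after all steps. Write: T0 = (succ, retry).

#1 T3 reads 3
#2 T3 CAS(3→4) writes; counter now 4
#3 T1 reads 4
#4 T0 reads 4
#5 T1 CAS(4→5) writes; counter now 5
#6 T0 CAS(4→5) fails; counter now 5
#7 T0 reads 5
#8 T0 CAS(5→6) writes; counter now 6
#9 T2 reads 6
#10 T2 CAS(6→7) writes; counter now 7

T0 = (1, 1)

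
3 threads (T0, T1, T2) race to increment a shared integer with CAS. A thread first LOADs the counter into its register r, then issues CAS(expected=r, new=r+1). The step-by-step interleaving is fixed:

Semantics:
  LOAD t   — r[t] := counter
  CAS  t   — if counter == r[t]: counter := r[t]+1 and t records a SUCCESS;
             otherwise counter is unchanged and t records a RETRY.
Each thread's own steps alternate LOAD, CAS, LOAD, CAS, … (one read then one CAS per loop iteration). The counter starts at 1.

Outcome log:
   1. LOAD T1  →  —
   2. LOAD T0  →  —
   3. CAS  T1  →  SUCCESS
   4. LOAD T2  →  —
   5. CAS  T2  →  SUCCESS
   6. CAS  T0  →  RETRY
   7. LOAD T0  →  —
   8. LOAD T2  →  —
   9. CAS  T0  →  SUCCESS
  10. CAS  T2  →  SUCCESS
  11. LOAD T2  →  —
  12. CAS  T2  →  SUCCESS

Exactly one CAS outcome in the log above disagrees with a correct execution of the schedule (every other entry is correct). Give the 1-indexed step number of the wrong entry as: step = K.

step = 10

Reference trace:
1. LOAD T1 → mem=1 r[T1]=1 [LOAD]
2. LOAD T0 → mem=1 r[T0]=1 [LOAD]
3. CAS T1 → mem=2 r[T1]=1 [OK]
4. LOAD T2 → mem=2 r[T2]=2 [LOAD]
5. CAS T2 → mem=3 r[T2]=2 [OK]
6. CAS T0 → mem=3 r[T0]=1 [RETRY]
7. LOAD T0 → mem=3 r[T0]=3 [LOAD]
8. LOAD T2 → mem=3 r[T2]=3 [LOAD]
9. CAS T0 → mem=4 r[T0]=3 [OK]
10. CAS T2 → mem=4 r[T2]=3 [RETRY]
11. LOAD T2 → mem=4 r[T2]=4 [LOAD]
12. CAS T2 → mem=5 r[T2]=4 [OK]
Log disagrees first at step 10.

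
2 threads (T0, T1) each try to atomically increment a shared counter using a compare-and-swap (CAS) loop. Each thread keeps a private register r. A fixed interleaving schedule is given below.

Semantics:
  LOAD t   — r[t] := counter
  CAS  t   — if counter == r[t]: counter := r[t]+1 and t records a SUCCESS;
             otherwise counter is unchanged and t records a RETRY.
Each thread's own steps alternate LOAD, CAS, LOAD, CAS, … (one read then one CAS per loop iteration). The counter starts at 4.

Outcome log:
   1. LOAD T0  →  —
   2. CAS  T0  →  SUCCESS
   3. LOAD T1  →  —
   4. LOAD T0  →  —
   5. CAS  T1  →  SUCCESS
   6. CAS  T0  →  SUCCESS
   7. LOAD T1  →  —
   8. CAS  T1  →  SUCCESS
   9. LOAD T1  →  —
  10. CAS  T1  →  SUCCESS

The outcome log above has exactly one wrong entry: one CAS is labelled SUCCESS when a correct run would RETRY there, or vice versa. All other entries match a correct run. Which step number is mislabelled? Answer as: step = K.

step = 6

Reference trace:
#1 T0 reads 4
#2 T0 CAS(4→5) writes; counter now 5
#3 T1 reads 5
#4 T0 reads 5
#5 T1 CAS(5→6) writes; counter now 6
#6 T0 CAS(5→6) fails; counter now 6
#7 T1 reads 6
#8 T1 CAS(6→7) writes; counter now 7
#9 T1 reads 7
#10 T1 CAS(7→8) writes; counter now 8
Flip is step 6.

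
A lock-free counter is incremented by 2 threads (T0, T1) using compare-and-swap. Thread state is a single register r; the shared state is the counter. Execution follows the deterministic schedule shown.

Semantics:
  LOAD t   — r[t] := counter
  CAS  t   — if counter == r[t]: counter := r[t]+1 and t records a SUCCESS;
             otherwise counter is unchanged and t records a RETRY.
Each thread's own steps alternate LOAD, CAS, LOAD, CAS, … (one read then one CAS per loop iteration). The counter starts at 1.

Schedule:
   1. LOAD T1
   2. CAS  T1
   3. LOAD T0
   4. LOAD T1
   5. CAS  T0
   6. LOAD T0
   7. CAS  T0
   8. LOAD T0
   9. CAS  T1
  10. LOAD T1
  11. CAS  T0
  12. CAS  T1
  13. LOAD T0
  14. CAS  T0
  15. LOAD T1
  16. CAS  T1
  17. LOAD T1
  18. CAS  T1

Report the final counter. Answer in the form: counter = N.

counter = 8

step 1: T1 LOAD ⇒ load; ctr=1 reg=1
step 2: T1 CAS ⇒ ok; ctr=2 reg=1
step 3: T0 LOAD ⇒ load; ctr=2 reg=2
step 4: T1 LOAD ⇒ load; ctr=2 reg=2
step 5: T0 CAS ⇒ ok; ctr=3 reg=2
step 6: T0 LOAD ⇒ load; ctr=3 reg=3
step 7: T0 CAS ⇒ ok; ctr=4 reg=3
step 8: T0 LOAD ⇒ load; ctr=4 reg=4
step 9: T1 CAS ⇒ retry; ctr=4 reg=2
step 10: T1 LOAD ⇒ load; ctr=4 reg=4
step 11: T0 CAS ⇒ ok; ctr=5 reg=4
step 12: T1 CAS ⇒ retry; ctr=5 reg=4
step 13: T0 LOAD ⇒ load; ctr=5 reg=5
step 14: T0 CAS ⇒ ok; ctr=6 reg=5
step 15: T1 LOAD ⇒ load; ctr=6 reg=6
step 16: T1 CAS ⇒ ok; ctr=7 reg=6
step 17: T1 LOAD ⇒ load; ctr=7 reg=7
step 18: T1 CAS ⇒ ok; ctr=8 reg=7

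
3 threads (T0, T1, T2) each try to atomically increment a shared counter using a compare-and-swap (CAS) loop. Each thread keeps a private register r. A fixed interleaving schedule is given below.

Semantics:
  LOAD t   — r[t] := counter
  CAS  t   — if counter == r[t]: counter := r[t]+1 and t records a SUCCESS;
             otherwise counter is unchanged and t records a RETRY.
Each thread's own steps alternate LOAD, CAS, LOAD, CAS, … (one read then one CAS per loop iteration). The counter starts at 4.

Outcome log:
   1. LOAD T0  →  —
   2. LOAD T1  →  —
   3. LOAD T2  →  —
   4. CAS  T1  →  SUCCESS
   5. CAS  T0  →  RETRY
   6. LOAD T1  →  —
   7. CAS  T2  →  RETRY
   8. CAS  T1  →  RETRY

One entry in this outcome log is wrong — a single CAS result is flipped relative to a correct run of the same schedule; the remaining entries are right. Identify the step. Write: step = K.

step = 8

Re-executing:
step 1: T0 LOAD ⇒ load; ctr=4 reg=4
step 2: T1 LOAD ⇒ load; ctr=4 reg=4
step 3: T2 LOAD ⇒ load; ctr=4 reg=4
step 4: T1 CAS ⇒ ok; ctr=5 reg=4
step 5: T0 CAS ⇒ retry; ctr=5 reg=4
step 6: T1 LOAD ⇒ load; ctr=5 reg=5
step 7: T2 CAS ⇒ retry; ctr=5 reg=4
step 8: T1 CAS ⇒ ok; ctr=6 reg=5
Mismatch at 8.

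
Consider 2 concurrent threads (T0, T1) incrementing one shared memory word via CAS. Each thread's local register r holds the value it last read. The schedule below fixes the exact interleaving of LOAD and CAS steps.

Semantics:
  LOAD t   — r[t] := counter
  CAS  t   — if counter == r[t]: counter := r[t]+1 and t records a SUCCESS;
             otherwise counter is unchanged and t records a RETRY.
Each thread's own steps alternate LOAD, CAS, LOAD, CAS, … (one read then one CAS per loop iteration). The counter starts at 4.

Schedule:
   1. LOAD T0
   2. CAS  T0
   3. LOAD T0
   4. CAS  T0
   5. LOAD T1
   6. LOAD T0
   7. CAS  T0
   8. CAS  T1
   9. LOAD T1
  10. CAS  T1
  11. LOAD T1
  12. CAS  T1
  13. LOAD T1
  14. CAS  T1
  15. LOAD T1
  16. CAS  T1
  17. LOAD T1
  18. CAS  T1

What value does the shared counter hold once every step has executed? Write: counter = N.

T0 LOAD — after: cnt=4, r=4 — load
T0 CAS — after: cnt=5, r=4 — ok
T0 LOAD — after: cnt=5, r=5 — load
T0 CAS — after: cnt=6, r=5 — ok
T1 LOAD — after: cnt=6, r=6 — load
T0 LOAD — after: cnt=6, r=6 — load
T0 CAS — after: cnt=7, r=6 — ok
T1 CAS — after: cnt=7, r=6 — retry
T1 LOAD — after: cnt=7, r=7 — load
T1 CAS — after: cnt=8, r=7 — ok
T1 LOAD — after: cnt=8, r=8 — load
T1 CAS — after: cnt=9, r=8 — ok
T1 LOAD — after: cnt=9, r=9 — load
T1 CAS — after: cnt=10, r=9 — ok
T1 LOAD — after: cnt=10, r=10 — load
T1 CAS — after: cnt=11, r=10 — ok
T1 LOAD — after: cnt=11, r=11 — load
T1 CAS — after: cnt=12, r=11 — ok

counter = 12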